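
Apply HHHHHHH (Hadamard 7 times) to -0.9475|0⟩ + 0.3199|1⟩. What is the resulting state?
-0.4438|0⟩ - 0.8962|1⟩

H² = I, so H^7 = H: a single Hadamard. With (a, b) = (-0.9475, 0.3199), H gives ((a + b)/√2, (a − b)/√2) = (-0.4438, -0.8962).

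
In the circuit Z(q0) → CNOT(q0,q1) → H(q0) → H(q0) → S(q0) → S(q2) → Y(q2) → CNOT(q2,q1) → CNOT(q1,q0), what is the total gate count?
9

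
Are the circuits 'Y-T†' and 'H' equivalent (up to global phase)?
No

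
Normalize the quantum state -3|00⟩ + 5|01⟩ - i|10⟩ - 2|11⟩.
-0.4804|00⟩ + 0.8006|01⟩ - 0.1601i|10⟩ - 0.3203|11⟩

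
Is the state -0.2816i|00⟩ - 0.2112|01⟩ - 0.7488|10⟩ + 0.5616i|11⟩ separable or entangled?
Separable

Writing the state as a|00⟩ + b|01⟩ + c|10⟩ + d|11⟩, it is a product state iff ad − bc = 0.
Here (a, b, c, d) = (-0.2816i, -0.2112, -0.7488, 0.5616i): ad − bc = (-0.2816i)(0.5616i) − (-0.2112)(-0.7488) = 0, so the state is separable.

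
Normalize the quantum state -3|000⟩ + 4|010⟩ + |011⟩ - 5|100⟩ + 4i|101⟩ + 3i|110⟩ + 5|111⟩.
-0.2985|000⟩ + 0.398|010⟩ + 0.0995|011⟩ - 0.4975|100⟩ + 0.398i|101⟩ + 0.2985i|110⟩ + 0.4975|111⟩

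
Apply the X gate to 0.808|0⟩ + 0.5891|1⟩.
0.5891|0⟩ + 0.808|1⟩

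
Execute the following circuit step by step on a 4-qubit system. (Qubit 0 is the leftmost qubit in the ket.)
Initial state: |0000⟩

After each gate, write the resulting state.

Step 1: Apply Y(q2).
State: i|0010⟩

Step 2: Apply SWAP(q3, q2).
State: i|0001⟩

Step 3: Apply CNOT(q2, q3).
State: i|0001⟩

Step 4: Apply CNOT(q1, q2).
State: i|0001⟩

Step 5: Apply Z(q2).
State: i|0001⟩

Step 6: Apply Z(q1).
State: i|0001⟩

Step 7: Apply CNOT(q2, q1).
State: i|0001⟩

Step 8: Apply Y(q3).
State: |0000⟩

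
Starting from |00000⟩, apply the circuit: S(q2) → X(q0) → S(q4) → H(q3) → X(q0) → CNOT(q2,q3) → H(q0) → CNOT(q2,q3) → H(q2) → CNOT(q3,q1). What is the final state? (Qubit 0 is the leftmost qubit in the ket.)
1/√8|00000⟩ + 1/√8|00100⟩ + 1/√8|01010⟩ + 1/√8|01110⟩ + 1/√8|10000⟩ + 1/√8|10100⟩ + 1/√8|11010⟩ + 1/√8|11110⟩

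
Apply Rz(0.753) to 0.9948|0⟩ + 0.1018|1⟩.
(0.9251 - 0.3658i)|0⟩ + (0.09467 + 0.03743i)|1⟩

Rz(0.753) = [[e^(−iθ/2), 0], [0, e^(iθ/2)]] with e^(±iθ/2) = cos(θ/2) ± i·sin(θ/2); θ = 0.753, cos(θ/2) ≈ 0.929957, sin(θ/2) ≈ 0.367668.
With a = amp(|0⟩) = 0.9948 and b = amp(|1⟩) = 0.1018:
new amp(|0⟩) = (0.929957 - 0.367668i)·a = (0.9251 - 0.3658i)
new amp(|1⟩) = (0.929957 + 0.367668i)·b = (0.09467 + 0.03743i)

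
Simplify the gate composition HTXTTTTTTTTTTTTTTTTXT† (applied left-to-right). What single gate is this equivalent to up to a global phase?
H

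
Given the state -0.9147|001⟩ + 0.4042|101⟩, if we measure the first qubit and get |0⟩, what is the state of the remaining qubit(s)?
-|01⟩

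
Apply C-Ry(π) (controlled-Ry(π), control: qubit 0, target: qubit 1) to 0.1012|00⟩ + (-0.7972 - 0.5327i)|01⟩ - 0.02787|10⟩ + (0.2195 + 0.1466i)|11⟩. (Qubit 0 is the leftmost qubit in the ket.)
0.1012|00⟩ + (-0.7972 - 0.5327i)|01⟩ + (-0.2195 - 0.1466i)|10⟩ - 0.02787|11⟩

C-Ry(π) leaves the control-|0⟩ kets |00⟩, |01⟩ unchanged and applies Ry(π) to qubit 1 on the control-|1⟩ pair (|10⟩, |11⟩).
Ry(π) = [[cos(θ/2), −sin(θ/2)], [sin(θ/2), cos(θ/2)]]; θ = π, cos(θ/2) ≈ 0, sin(θ/2) ≈ 1.
With a = amp(|10⟩) = -0.02787 and b = amp(|11⟩) = (0.2195 + 0.1466i):
new amp(|10⟩) = (-1)·b = (-0.2195 - 0.1466i)
new amp(|11⟩) = (1)·a = -0.02787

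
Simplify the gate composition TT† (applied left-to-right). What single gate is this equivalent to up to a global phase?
I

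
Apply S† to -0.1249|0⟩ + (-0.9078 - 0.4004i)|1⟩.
-0.1249|0⟩ + (-0.4004 + 0.9078i)|1⟩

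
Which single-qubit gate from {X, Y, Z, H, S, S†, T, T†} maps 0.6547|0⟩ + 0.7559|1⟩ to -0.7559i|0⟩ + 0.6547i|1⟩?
Y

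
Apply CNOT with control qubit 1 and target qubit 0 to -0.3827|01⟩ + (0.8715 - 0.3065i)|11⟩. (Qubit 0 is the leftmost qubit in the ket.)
(0.8715 - 0.3065i)|01⟩ - 0.3827|11⟩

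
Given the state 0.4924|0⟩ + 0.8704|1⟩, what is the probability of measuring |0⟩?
0.2425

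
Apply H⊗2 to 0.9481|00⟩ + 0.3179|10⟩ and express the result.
0.633|00⟩ + 0.633|01⟩ + 0.3151|10⟩ + 0.3151|11⟩

H⊗2 gives amp(|y⟩) = (1/2) Σ_x (−1)^(x·y) amp(|x⟩), where x·y is the number of positions in which both x and y have a 1.
|00⟩: (0.9481 + 0.3179)/2 = 0.633
|01⟩: (0.9481 + 0.3179)/2 = 0.633
|10⟩: (0.9481 - 0.3179)/2 = 0.3151
|11⟩: (0.9481 - 0.3179)/2 = 0.3151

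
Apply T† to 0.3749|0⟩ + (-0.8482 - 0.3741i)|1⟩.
0.3749|0⟩ + (-0.8643 + 0.3352i)|1⟩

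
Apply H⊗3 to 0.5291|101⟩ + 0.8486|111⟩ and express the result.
0.4871|000⟩ - 0.4871|001⟩ - 0.113|010⟩ + 0.113|011⟩ - 0.4871|100⟩ + 0.4871|101⟩ + 0.113|110⟩ - 0.113|111⟩

H⊗3 gives amp(|y⟩) = (1/2√2) Σ_x (−1)^(x·y) amp(|x⟩), where x·y is the number of positions in which both x and y have a 1.
|000⟩: (0.5291 + 0.8486)/(2√2) = 0.4871
|001⟩: (-0.5291 - 0.8486)/(2√2) = -0.4871
|010⟩: (0.5291 - 0.8486)/(2√2) = -0.113
|011⟩: (-0.5291 + 0.8486)/(2√2) = 0.113
|100⟩: (-0.5291 - 0.8486)/(2√2) = -0.4871
|101⟩: (0.5291 + 0.8486)/(2√2) = 0.4871
|110⟩: (-0.5291 + 0.8486)/(2√2) = 0.113
|111⟩: (0.5291 - 0.8486)/(2√2) = -0.113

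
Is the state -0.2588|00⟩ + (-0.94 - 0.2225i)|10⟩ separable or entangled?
Separable

Writing the state as a|00⟩ + b|01⟩ + c|10⟩ + d|11⟩, it is a product state iff ad − bc = 0.
Here (a, b, c, d) = (-0.2588, 0, (-0.94 - 0.2225i), 0): ad − bc = (-0.2588)(0) − (0)(-0.94 - 0.2225i) = 0, so the state is separable.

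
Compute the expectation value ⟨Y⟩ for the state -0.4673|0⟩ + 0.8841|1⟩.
0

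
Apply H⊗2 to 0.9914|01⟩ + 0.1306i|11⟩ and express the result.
(0.4957 + 0.0653i)|00⟩ + (-0.4957 - 0.0653i)|01⟩ + (0.4957 - 0.0653i)|10⟩ + (-0.4957 + 0.0653i)|11⟩

H⊗2 gives amp(|y⟩) = (1/2) Σ_x (−1)^(x·y) amp(|x⟩), where x·y is the number of positions in which both x and y have a 1.
|00⟩: (0.9914 + 0.1306i)/2 = (0.4957 + 0.0653i)
|01⟩: (-0.9914 - 0.1306i)/2 = (-0.4957 - 0.0653i)
|10⟩: (0.9914 - 0.1306i)/2 = (0.4957 - 0.0653i)
|11⟩: (-0.9914 + 0.1306i)/2 = (-0.4957 + 0.0653i)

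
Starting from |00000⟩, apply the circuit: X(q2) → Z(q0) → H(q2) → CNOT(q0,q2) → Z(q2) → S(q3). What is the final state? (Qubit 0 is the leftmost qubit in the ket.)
1/√2|00000⟩ + 1/√2|00100⟩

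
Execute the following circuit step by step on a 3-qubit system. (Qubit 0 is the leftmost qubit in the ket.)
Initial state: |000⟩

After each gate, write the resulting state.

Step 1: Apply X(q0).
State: |100⟩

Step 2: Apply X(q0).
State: |000⟩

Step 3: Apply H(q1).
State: 1/√2|000⟩ + 1/√2|010⟩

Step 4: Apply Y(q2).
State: (1/√2)i|001⟩ + (1/√2)i|011⟩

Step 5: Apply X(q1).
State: (1/√2)i|001⟩ + (1/√2)i|011⟩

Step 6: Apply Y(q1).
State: 1/√2|001⟩ - 1/√2|011⟩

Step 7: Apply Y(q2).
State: -(1/√2)i|000⟩ + (1/√2)i|010⟩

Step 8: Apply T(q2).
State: -(1/√2)i|000⟩ + (1/√2)i|010⟩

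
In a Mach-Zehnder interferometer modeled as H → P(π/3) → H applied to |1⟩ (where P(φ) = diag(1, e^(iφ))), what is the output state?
(0.25 - 0.433i)|0⟩ + (0.75 + 0.433i)|1⟩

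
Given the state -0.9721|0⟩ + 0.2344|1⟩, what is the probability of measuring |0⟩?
0.945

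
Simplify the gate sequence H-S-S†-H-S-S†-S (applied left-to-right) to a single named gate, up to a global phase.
S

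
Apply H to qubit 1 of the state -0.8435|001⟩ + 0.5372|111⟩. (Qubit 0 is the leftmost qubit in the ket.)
-0.5964|001⟩ - 0.5964|011⟩ + 0.3799|101⟩ - 0.3799|111⟩

H on qubit 1 mixes each pair of kets that differ only in qubit 1: amplitudes (a, b) of (|…0…⟩, |…1…⟩) become ((a + b)/√2, (a − b)/√2). Kets absent from the input have amplitude 0.
(|001⟩, |011⟩): (a, b) = (-0.8435, 0) → (-0.5964, -0.5964)
(|101⟩, |111⟩): (a, b) = (0, 0.5372) → (0.3799, -0.3799)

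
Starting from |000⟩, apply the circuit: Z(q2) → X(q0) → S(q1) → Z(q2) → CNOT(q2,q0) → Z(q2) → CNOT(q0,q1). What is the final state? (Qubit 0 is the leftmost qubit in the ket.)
|110⟩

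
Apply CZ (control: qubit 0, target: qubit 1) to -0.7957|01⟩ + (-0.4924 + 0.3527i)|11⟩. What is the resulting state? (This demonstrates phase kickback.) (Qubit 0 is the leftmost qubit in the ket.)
-0.7957|01⟩ + (0.4924 - 0.3527i)|11⟩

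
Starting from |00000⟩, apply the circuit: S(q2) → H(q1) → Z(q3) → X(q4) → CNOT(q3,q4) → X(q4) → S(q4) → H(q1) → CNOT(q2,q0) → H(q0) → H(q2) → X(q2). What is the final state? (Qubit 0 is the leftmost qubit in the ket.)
1/2|00000⟩ + 1/2|00100⟩ + 1/2|10000⟩ + 1/2|10100⟩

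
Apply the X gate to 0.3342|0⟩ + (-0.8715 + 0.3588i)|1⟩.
(-0.8715 + 0.3588i)|0⟩ + 0.3342|1⟩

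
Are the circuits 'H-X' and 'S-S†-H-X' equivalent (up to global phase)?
Yes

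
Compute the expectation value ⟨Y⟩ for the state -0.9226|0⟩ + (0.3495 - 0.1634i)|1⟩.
0.3015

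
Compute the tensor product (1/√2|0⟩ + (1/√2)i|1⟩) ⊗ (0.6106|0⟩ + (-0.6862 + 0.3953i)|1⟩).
0.4318|00⟩ + (-0.4852 + 0.2795i)|01⟩ + 0.4318i|10⟩ + (-0.2795 - 0.4852i)|11⟩

amp(|b₁b₂…⟩) = product of the factor amplitudes for bits b₁, b₂, …; only kets whose every factor amplitude is nonzero survive.
|00⟩: (1/√2)(0.6106) = 0.4318
|01⟩: (1/√2)(-0.6862 + 0.3953i) = (-0.4852 + 0.2795i)
|10⟩: ((1/√2)i)(0.6106) = 0.4318i
|11⟩: ((1/√2)i)(-0.6862 + 0.3953i) = (-0.2795 - 0.4852i)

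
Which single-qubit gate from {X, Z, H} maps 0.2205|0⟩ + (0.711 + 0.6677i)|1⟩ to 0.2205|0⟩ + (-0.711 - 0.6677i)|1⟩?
Z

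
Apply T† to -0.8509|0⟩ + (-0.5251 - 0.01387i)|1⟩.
-0.8509|0⟩ + (-0.3811 + 0.3615i)|1⟩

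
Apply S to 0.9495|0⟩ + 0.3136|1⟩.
0.9495|0⟩ + 0.3136i|1⟩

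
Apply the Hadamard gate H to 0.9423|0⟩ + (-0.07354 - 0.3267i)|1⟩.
(0.6143 - 0.231i)|0⟩ + (0.7183 + 0.231i)|1⟩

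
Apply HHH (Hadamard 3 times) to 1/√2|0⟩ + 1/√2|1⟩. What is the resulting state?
|0⟩

H² = I, so H^3 = H: a single Hadamard. With (a, b) = (1/√2, 1/√2), H gives ((a + b)/√2, (a − b)/√2) = (1, 0).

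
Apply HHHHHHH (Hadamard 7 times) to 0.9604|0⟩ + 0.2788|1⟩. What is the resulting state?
0.8762|0⟩ + 0.482|1⟩

H² = I, so H^7 = H: a single Hadamard. With (a, b) = (0.9604, 0.2788), H gives ((a + b)/√2, (a − b)/√2) = (0.8762, 0.482).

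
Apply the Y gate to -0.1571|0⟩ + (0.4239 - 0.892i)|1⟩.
(-0.892 - 0.4239i)|0⟩ - 0.1571i|1⟩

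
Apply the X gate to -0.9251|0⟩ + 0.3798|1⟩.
0.3798|0⟩ - 0.9251|1⟩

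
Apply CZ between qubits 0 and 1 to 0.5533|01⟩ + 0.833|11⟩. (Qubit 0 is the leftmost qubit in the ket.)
0.5533|01⟩ - 0.833|11⟩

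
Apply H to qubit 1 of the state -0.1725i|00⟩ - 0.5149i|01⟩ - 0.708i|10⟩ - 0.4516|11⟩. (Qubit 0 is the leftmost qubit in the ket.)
-0.4861i|00⟩ + 0.2421i|01⟩ + (-0.3193 - 0.5006i)|10⟩ + (0.3193 - 0.5006i)|11⟩

H on qubit 1 mixes each pair of kets that differ only in qubit 1: amplitudes (a, b) of (|…0…⟩, |…1…⟩) become ((a + b)/√2, (a − b)/√2). Kets absent from the input have amplitude 0.
(|00⟩, |01⟩): (a, b) = (-0.1725i, -0.5149i) → (-0.4861i, 0.2421i)
(|10⟩, |11⟩): (a, b) = (-0.708i, -0.4516) → ((-0.3193 - 0.5006i), (0.3193 - 0.5006i))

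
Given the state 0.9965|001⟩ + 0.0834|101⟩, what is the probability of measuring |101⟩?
0.006956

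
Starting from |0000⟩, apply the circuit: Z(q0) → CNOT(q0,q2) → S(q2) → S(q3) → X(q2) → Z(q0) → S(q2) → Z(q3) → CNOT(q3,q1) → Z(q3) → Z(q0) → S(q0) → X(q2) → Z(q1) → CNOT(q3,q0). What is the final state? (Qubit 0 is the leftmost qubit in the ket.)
i|0000⟩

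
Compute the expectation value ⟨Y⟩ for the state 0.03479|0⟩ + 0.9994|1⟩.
0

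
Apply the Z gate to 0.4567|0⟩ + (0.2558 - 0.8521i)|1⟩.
0.4567|0⟩ + (-0.2558 + 0.8521i)|1⟩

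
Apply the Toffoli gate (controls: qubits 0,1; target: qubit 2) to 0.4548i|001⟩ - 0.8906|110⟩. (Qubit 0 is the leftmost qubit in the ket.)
0.4548i|001⟩ - 0.8906|111⟩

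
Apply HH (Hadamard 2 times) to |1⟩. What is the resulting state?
|1⟩

H² = I, so an even number of Hadamards cancels: H^2 = I and the state is unchanged.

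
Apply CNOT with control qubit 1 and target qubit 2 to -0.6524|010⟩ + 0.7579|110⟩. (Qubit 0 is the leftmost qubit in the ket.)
-0.6524|011⟩ + 0.7579|111⟩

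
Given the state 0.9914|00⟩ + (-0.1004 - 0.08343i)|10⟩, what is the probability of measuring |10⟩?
0.01704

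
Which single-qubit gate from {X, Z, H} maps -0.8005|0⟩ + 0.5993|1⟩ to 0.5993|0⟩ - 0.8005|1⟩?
X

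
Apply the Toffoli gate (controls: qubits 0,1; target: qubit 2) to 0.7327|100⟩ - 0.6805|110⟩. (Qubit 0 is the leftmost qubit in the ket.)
0.7327|100⟩ - 0.6805|111⟩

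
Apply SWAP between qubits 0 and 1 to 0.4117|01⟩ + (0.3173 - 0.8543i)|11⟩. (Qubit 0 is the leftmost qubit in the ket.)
0.4117|10⟩ + (0.3173 - 0.8543i)|11⟩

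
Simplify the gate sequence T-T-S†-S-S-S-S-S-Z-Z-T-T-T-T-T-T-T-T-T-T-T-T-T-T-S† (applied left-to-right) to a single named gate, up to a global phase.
S†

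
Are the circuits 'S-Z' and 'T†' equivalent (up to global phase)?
No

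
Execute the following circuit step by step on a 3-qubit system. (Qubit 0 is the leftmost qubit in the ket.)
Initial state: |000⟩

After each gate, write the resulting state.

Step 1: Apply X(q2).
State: |001⟩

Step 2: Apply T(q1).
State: |001⟩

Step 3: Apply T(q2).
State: (1/√2 + (1/√2)i)|001⟩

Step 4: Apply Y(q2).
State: (1/√2 - (1/√2)i)|000⟩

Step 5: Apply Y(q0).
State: (1/√2 + (1/√2)i)|100⟩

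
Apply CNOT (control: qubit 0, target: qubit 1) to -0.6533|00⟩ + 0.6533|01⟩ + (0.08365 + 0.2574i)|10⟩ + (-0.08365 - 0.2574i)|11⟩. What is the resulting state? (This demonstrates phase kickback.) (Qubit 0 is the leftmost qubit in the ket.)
-0.6533|00⟩ + 0.6533|01⟩ + (-0.08365 - 0.2574i)|10⟩ + (0.08365 + 0.2574i)|11⟩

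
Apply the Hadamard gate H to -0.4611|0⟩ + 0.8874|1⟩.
0.3014|0⟩ - 0.9535|1⟩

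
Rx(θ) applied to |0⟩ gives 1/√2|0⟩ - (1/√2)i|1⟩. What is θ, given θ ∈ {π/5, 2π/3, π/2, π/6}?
π/2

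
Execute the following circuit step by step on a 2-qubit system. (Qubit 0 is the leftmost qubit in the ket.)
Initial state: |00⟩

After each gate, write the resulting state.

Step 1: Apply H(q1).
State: 1/√2|00⟩ + 1/√2|01⟩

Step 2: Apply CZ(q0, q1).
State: 1/√2|00⟩ + 1/√2|01⟩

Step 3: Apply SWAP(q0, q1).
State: 1/√2|00⟩ + 1/√2|10⟩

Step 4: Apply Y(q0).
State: -(1/√2)i|00⟩ + (1/√2)i|10⟩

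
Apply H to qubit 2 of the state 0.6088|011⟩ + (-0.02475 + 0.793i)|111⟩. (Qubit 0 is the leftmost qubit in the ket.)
0.4305|010⟩ - 0.4305|011⟩ + (-0.0175 + 0.5607i)|110⟩ + (0.0175 - 0.5607i)|111⟩

H on qubit 2 mixes each pair of kets that differ only in qubit 2: amplitudes (a, b) of (|…0…⟩, |…1…⟩) become ((a + b)/√2, (a − b)/√2). Kets absent from the input have amplitude 0.
(|010⟩, |011⟩): (a, b) = (0, 0.6088) → (0.4305, -0.4305)
(|110⟩, |111⟩): (a, b) = (0, (-0.02475 + 0.793i)) → ((-0.0175 + 0.5607i), (0.0175 - 0.5607i))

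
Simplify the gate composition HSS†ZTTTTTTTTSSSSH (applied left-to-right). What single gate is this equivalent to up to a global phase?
X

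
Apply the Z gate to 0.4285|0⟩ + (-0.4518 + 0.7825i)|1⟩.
0.4285|0⟩ + (0.4518 - 0.7825i)|1⟩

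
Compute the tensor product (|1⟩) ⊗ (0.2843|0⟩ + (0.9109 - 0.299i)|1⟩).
0.2843|10⟩ + (0.9109 - 0.299i)|11⟩

amp(|b₁b₂…⟩) = product of the factor amplitudes for bits b₁, b₂, …; only kets whose every factor amplitude is nonzero survive.
|10⟩: (1)(0.2843) = 0.2843
|11⟩: (1)(0.9109 - 0.299i) = (0.9109 - 0.299i)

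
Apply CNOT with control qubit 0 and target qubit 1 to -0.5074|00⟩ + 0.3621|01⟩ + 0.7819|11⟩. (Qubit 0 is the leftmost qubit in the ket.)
-0.5074|00⟩ + 0.3621|01⟩ + 0.7819|10⟩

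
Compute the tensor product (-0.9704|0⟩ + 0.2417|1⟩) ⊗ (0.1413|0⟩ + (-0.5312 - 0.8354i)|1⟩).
-0.1371|00⟩ + (0.5155 + 0.8107i)|01⟩ + 0.03415|10⟩ + (-0.1284 - 0.2019i)|11⟩

amp(|b₁b₂…⟩) = product of the factor amplitudes for bits b₁, b₂, …; only kets whose every factor amplitude is nonzero survive.
|00⟩: (-0.9704)(0.1413) = -0.1371
|01⟩: (-0.9704)(-0.5312 - 0.8354i) = (0.5155 + 0.8107i)
|10⟩: (0.2417)(0.1413) = 0.03415
|11⟩: (0.2417)(-0.5312 - 0.8354i) = (-0.1284 - 0.2019i)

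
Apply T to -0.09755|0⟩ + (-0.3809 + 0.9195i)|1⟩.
-0.09755|0⟩ + (-0.9195 + 0.3808i)|1⟩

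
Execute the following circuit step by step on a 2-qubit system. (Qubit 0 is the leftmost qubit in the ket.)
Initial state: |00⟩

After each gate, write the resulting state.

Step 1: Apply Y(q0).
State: i|10⟩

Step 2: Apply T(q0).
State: (-1/√2 + (1/√2)i)|10⟩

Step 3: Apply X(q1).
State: (-1/√2 + (1/√2)i)|11⟩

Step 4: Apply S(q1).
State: (-1/√2 - (1/√2)i)|11⟩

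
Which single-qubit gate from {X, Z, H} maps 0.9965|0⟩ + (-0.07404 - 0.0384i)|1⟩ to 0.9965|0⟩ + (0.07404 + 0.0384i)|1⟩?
Z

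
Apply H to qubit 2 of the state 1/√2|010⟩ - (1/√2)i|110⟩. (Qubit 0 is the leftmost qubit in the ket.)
1/2|010⟩ + 1/2|011⟩ - (1/2)i|110⟩ - (1/2)i|111⟩

H on qubit 2 mixes each pair of kets that differ only in qubit 2: amplitudes (a, b) of (|…0…⟩, |…1…⟩) become ((a + b)/√2, (a − b)/√2). Kets absent from the input have amplitude 0.
(|010⟩, |011⟩): (a, b) = (1/√2, 0) → (1/2, 1/2)
(|110⟩, |111⟩): (a, b) = (-(1/√2)i, 0) → (-(1/2)i, -(1/2)i)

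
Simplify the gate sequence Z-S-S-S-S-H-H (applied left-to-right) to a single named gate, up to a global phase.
Z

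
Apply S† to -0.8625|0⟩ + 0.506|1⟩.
-0.8625|0⟩ - 0.506i|1⟩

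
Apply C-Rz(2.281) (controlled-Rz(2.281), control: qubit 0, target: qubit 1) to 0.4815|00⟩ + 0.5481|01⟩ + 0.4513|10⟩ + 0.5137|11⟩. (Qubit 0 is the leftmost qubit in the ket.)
0.4815|00⟩ + 0.5481|01⟩ + (0.1883 - 0.4102i)|10⟩ + (0.2143 + 0.4669i)|11⟩

C-Rz(2.281) leaves the control-|0⟩ kets |00⟩, |01⟩ unchanged and applies Rz(2.281) to qubit 1 on the control-|1⟩ pair (|10⟩, |11⟩).
Rz(2.281) = [[e^(−iθ/2), 0], [0, e^(iθ/2)]] with e^(±iθ/2) = cos(θ/2) ± i·sin(θ/2); θ = 2.281, cos(θ/2) ≈ 0.41714, sin(θ/2) ≈ 0.908842.
With a = amp(|10⟩) = 0.4513 and b = amp(|11⟩) = 0.5137:
new amp(|10⟩) = (0.41714 - 0.908842i)·a = (0.1883 - 0.4102i)
new amp(|11⟩) = (0.41714 + 0.908842i)·b = (0.2143 + 0.4669i)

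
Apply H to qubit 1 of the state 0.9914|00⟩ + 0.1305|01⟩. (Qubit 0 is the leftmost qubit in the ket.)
0.7933|00⟩ + 0.6087|01⟩

H on qubit 1 mixes each pair of kets that differ only in qubit 1: amplitudes (a, b) of (|…0…⟩, |…1…⟩) become ((a + b)/√2, (a − b)/√2). Kets absent from the input have amplitude 0.
(|00⟩, |01⟩): (a, b) = (0.9914, 0.1305) → (0.7933, 0.6087)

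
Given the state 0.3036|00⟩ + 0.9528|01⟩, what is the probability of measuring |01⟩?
0.9078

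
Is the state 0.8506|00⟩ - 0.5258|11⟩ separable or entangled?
Entangled

Writing the state as a|00⟩ + b|01⟩ + c|10⟩ + d|11⟩, it is a product state iff ad − bc = 0.
Here (a, b, c, d) = (0.8506, 0, 0, -0.5258): ad − bc = (0.8506)(-0.5258) − (0)(0) = -0.4472 ≠ 0, so the state is entangled.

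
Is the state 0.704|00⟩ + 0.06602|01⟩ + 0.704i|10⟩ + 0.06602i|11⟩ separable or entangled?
Separable

Writing the state as a|00⟩ + b|01⟩ + c|10⟩ + d|11⟩, it is a product state iff ad − bc = 0.
Here (a, b, c, d) = (0.704, 0.06602, 0.704i, 0.06602i): ad − bc = (0.704)(0.06602i) − (0.06602)(0.704i) = 0, so the state is separable.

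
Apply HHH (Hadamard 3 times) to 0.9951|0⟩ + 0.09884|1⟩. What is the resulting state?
0.7735|0⟩ + 0.6338|1⟩

H² = I, so H^3 = H: a single Hadamard. With (a, b) = (0.9951, 0.09884), H gives ((a + b)/√2, (a − b)/√2) = (0.7735, 0.6338).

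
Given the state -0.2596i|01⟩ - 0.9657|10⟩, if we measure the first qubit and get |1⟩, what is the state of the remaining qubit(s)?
-|0⟩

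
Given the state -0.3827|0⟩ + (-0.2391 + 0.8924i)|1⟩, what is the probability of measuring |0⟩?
0.1465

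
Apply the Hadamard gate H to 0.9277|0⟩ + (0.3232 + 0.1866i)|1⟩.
(0.8845 + 0.1319i)|0⟩ + (0.4274 - 0.1319i)|1⟩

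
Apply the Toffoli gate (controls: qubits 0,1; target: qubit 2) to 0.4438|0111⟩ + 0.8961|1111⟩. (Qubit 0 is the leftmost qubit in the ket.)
0.4438|0111⟩ + 0.8961|1101⟩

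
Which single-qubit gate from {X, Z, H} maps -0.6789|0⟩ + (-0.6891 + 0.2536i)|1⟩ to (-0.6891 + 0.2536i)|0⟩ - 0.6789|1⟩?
X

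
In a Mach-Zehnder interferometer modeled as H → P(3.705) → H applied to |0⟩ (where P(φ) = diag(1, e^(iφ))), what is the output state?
(0.07728 - 0.267i)|0⟩ + (0.9227 + 0.267i)|1⟩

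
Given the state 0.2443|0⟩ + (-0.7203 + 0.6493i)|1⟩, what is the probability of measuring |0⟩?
0.05968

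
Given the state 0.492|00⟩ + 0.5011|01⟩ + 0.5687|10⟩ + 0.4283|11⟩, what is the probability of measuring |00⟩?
0.2421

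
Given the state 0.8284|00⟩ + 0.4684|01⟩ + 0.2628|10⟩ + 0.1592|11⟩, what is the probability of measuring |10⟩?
0.06906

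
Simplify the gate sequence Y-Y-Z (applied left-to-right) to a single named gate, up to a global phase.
Z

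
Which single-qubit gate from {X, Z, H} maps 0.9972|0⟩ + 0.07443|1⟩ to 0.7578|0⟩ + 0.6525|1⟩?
H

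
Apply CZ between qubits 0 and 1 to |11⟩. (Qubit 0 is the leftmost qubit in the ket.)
-|11⟩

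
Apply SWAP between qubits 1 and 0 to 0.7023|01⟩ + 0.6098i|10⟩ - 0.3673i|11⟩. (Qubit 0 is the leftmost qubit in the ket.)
0.6098i|01⟩ + 0.7023|10⟩ - 0.3673i|11⟩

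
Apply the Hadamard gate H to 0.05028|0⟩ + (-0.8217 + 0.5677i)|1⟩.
(-0.5455 + 0.4014i)|0⟩ + (0.6166 - 0.4014i)|1⟩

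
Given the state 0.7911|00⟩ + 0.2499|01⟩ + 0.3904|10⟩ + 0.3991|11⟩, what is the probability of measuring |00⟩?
0.6258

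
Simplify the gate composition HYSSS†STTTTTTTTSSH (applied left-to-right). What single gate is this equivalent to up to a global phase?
Y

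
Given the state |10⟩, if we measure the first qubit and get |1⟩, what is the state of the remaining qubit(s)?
|0⟩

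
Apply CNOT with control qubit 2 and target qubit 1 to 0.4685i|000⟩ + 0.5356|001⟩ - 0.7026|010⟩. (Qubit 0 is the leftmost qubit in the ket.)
0.4685i|000⟩ - 0.7026|010⟩ + 0.5356|011⟩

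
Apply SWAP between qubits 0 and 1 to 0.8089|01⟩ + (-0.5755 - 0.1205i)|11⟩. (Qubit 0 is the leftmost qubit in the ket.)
0.8089|10⟩ + (-0.5755 - 0.1205i)|11⟩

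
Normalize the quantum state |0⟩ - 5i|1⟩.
0.1961|0⟩ - 0.9806i|1⟩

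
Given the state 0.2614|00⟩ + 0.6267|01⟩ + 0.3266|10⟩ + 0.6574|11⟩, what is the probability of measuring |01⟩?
0.3928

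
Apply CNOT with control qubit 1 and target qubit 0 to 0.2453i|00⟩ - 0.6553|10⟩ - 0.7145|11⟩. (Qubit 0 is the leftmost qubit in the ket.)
0.2453i|00⟩ - 0.7145|01⟩ - 0.6553|10⟩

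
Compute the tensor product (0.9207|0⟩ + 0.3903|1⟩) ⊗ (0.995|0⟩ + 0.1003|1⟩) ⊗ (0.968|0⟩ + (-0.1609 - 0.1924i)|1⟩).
0.8868|000⟩ + (-0.1474 - 0.1763i)|001⟩ + 0.08939|010⟩ + (-0.01486 - 0.01777i)|011⟩ + 0.3759|100⟩ + (-0.06249 - 0.07472i)|101⟩ + 0.03789|110⟩ + (-0.006299 - 0.007532i)|111⟩

amp(|b₁b₂…⟩) = product of the factor amplitudes for bits b₁, b₂, …; only kets whose every factor amplitude is nonzero survive.
|000⟩: (0.9207)(0.995)(0.968) = 0.8868
|001⟩: (0.9207)(0.995)(-0.1609 - 0.1924i) = (-0.1474 - 0.1763i)
|010⟩: (0.9207)(0.1003)(0.968) = 0.08939
|011⟩: (0.9207)(0.1003)(-0.1609 - 0.1924i) = (-0.01486 - 0.01777i)
|100⟩: (0.3903)(0.995)(0.968) = 0.3759
|101⟩: (0.3903)(0.995)(-0.1609 - 0.1924i) = (-0.06249 - 0.07472i)
|110⟩: (0.3903)(0.1003)(0.968) = 0.03789
|111⟩: (0.3903)(0.1003)(-0.1609 - 0.1924i) = (-0.006299 - 0.007532i)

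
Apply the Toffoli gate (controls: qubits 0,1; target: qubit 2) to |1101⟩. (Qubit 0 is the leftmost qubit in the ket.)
|1111⟩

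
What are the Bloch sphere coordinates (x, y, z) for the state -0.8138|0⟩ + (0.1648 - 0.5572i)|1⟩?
(-0.2682, 0.9069, 0.3246)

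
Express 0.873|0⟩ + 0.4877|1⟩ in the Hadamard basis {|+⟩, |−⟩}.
0.9622|+⟩ + 0.2724|−⟩

With |ψ⟩ = α|0⟩ + β|1⟩, the Hadamard-basis coefficients are ⟨+|ψ⟩ = (α + β)/√2 and ⟨−|ψ⟩ = (α − β)/√2.
Here α = 0.873, β = 0.4877: (α + β)/√2 = 0.9622, (α − β)/√2 = 0.2724.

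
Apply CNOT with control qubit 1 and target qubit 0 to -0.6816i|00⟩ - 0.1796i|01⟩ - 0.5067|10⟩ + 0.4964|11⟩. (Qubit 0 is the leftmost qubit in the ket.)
-0.6816i|00⟩ + 0.4964|01⟩ - 0.5067|10⟩ - 0.1796i|11⟩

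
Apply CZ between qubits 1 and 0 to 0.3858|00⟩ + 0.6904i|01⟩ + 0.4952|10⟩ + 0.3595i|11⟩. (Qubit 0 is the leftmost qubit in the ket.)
0.3858|00⟩ + 0.6904i|01⟩ + 0.4952|10⟩ - 0.3595i|11⟩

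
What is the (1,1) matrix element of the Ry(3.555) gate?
-0.2052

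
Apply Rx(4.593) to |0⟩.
-0.6637|0⟩ - 0.748i|1⟩

Rx(4.593) = [[cos(θ/2), −i·sin(θ/2)], [−i·sin(θ/2), cos(θ/2)]]; θ = 4.593, cos(θ/2) ≈ -0.663662, sin(θ/2) ≈ 0.748033.
With a = amp(|0⟩) = 1 and b = amp(|1⟩) = 0:
new amp(|0⟩) = (-0.663662)·a + (-0.748033i)·b = -0.6637
new amp(|1⟩) = (-0.748033i)·a + (-0.663662)·b = -0.748i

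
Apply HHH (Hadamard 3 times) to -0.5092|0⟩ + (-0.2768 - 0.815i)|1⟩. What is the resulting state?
(-0.5558 - 0.5763i)|0⟩ + (-0.1643 + 0.5763i)|1⟩

H² = I, so H^3 = H: a single Hadamard. With (a, b) = (-0.5092, (-0.2768 - 0.815i)), H gives ((a + b)/√2, (a − b)/√2) = ((-0.5558 - 0.5763i), (-0.1643 + 0.5763i)).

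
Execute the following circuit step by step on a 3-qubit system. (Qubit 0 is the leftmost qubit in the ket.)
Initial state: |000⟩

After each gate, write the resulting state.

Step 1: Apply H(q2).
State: 1/√2|000⟩ + 1/√2|001⟩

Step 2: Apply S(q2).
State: 1/√2|000⟩ + (1/√2)i|001⟩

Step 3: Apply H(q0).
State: 1/2|000⟩ + (1/2)i|001⟩ + 1/2|100⟩ + (1/2)i|101⟩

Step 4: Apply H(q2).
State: (1/√8 + (1/√8)i)|000⟩ + (1/√8 - (1/√8)i)|001⟩ + (1/√8 + (1/√8)i)|100⟩ + (1/√8 - (1/√8)i)|101⟩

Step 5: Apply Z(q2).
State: (1/√8 + (1/√8)i)|000⟩ + (-1/√8 + (1/√8)i)|001⟩ + (1/√8 + (1/√8)i)|100⟩ + (-1/√8 + (1/√8)i)|101⟩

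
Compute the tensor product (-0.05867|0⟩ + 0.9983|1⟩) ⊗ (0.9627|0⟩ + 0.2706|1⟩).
-0.05648|00⟩ - 0.01588|01⟩ + 0.9611|10⟩ + 0.2701|11⟩

amp(|b₁b₂…⟩) = product of the factor amplitudes for bits b₁, b₂, …; only kets whose every factor amplitude is nonzero survive.
|00⟩: (-0.05867)(0.9627) = -0.05648
|01⟩: (-0.05867)(0.2706) = -0.01588
|10⟩: (0.9983)(0.9627) = 0.9611
|11⟩: (0.9983)(0.2706) = 0.2701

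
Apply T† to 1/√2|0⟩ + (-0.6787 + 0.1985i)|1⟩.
1/√2|0⟩ + (-0.3396 + 0.6203i)|1⟩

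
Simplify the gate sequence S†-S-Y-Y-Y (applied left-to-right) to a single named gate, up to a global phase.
Y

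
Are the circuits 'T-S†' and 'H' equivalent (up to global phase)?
No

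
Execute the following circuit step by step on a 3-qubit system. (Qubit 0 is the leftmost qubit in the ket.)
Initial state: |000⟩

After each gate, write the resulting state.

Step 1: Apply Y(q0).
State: i|100⟩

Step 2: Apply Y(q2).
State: -|101⟩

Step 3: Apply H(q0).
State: -1/√2|001⟩ + 1/√2|101⟩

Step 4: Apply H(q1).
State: -1/2|001⟩ - 1/2|011⟩ + 1/2|101⟩ + 1/2|111⟩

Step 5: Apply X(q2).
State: -1/2|000⟩ - 1/2|010⟩ + 1/2|100⟩ + 1/2|110⟩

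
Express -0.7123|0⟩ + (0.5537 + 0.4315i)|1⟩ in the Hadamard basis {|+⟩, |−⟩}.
(-0.1121 + 0.3051i)|+⟩ + (-0.8952 - 0.3051i)|−⟩

With |ψ⟩ = α|0⟩ + β|1⟩, the Hadamard-basis coefficients are ⟨+|ψ⟩ = (α + β)/√2 and ⟨−|ψ⟩ = (α − β)/√2.
Here α = -0.7123, β = (0.5537 + 0.4315i): (α + β)/√2 = (-0.1121 + 0.3051i), (α − β)/√2 = (-0.8952 - 0.3051i).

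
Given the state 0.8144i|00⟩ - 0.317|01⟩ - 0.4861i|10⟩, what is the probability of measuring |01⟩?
0.1005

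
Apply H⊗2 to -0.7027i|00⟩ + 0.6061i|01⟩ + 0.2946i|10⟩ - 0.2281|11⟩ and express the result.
(-0.1141 + 0.099i)|00⟩ + (0.1141 - 0.5071i)|01⟩ + (0.1141 - 0.1956i)|10⟩ + (-0.1141 - 0.8017i)|11⟩

H⊗2 gives amp(|y⟩) = (1/2) Σ_x (−1)^(x·y) amp(|x⟩), where x·y is the number of positions in which both x and y have a 1.
|00⟩: (-0.7027i + 0.6061i + 0.2946i - 0.2281)/2 = (-0.1141 + 0.099i)
|01⟩: (-0.7027i - 0.6061i + 0.2946i + 0.2281)/2 = (0.1141 - 0.5071i)
|10⟩: (-0.7027i + 0.6061i - 0.2946i + 0.2281)/2 = (0.1141 - 0.1956i)
|11⟩: (-0.7027i - 0.6061i - 0.2946i - 0.2281)/2 = (-0.1141 - 0.8017i)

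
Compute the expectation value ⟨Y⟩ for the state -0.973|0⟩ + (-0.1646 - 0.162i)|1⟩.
0.3153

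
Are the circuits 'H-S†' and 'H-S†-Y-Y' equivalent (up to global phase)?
Yes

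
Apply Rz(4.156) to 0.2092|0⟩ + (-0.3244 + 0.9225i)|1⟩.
(-0.1016 - 0.1829i)|0⟩ + (-0.6488 - 0.7317i)|1⟩

Rz(4.156) = [[e^(−iθ/2), 0], [0, e^(iθ/2)]] with e^(±iθ/2) = cos(θ/2) ± i·sin(θ/2); θ = 4.156, cos(θ/2) ≈ -0.485735, sin(θ/2) ≈ 0.874106.
With a = amp(|0⟩) = 0.2092 and b = amp(|1⟩) = (-0.3244 + 0.9225i):
new amp(|0⟩) = (-0.485735 - 0.874106i)·a = (-0.1016 - 0.1829i)
new amp(|1⟩) = (-0.485735 + 0.874106i)·b = (-0.6488 - 0.7317i)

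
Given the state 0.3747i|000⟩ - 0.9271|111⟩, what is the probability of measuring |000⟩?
0.1404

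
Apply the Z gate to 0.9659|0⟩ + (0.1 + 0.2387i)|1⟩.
0.9659|0⟩ + (-0.1 - 0.2387i)|1⟩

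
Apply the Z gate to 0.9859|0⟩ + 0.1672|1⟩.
0.9859|0⟩ - 0.1672|1⟩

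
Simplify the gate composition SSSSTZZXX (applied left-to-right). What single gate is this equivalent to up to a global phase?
T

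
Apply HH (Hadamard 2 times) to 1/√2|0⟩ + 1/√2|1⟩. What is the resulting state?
1/√2|0⟩ + 1/√2|1⟩

H² = I, so an even number of Hadamards cancels: H^2 = I and the state is unchanged.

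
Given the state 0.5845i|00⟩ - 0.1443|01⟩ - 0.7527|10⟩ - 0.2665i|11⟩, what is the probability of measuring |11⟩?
0.07102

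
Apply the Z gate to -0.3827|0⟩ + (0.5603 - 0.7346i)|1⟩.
-0.3827|0⟩ + (-0.5603 + 0.7346i)|1⟩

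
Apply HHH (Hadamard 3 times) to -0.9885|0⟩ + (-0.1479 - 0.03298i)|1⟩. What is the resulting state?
(-0.8036 - 0.02332i)|0⟩ + (-0.5944 + 0.02332i)|1⟩

H² = I, so H^3 = H: a single Hadamard. With (a, b) = (-0.9885, (-0.1479 - 0.03298i)), H gives ((a + b)/√2, (a − b)/√2) = ((-0.8036 - 0.02332i), (-0.5944 + 0.02332i)).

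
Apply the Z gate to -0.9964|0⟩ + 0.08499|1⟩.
-0.9964|0⟩ - 0.08499|1⟩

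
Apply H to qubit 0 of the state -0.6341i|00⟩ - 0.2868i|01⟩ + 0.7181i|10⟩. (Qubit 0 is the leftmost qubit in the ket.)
0.0594i|00⟩ - 0.2028i|01⟩ - 0.9561i|10⟩ - 0.2028i|11⟩

H on qubit 0 mixes each pair of kets that differ only in qubit 0: amplitudes (a, b) of (|…0…⟩, |…1…⟩) become ((a + b)/√2, (a − b)/√2). Kets absent from the input have amplitude 0.
(|00⟩, |10⟩): (a, b) = (-0.6341i, 0.7181i) → (0.0594i, -0.9561i)
(|01⟩, |11⟩): (a, b) = (-0.2868i, 0) → (-0.2028i, -0.2028i)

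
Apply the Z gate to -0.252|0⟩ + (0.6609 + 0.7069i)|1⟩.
-0.252|0⟩ + (-0.6609 - 0.7069i)|1⟩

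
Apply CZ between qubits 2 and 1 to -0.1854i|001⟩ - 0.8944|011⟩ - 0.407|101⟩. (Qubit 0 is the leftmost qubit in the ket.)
-0.1854i|001⟩ + 0.8944|011⟩ - 0.407|101⟩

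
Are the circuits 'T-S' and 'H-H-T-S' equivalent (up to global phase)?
Yes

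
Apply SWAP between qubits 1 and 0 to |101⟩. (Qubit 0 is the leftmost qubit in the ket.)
|011⟩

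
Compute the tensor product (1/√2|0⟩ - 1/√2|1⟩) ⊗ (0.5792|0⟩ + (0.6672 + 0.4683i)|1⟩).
0.4096|00⟩ + (0.4718 + 0.3311i)|01⟩ - 0.4096|10⟩ + (-0.4718 - 0.3311i)|11⟩

amp(|b₁b₂…⟩) = product of the factor amplitudes for bits b₁, b₂, …; only kets whose every factor amplitude is nonzero survive.
|00⟩: (1/√2)(0.5792) = 0.4096
|01⟩: (1/√2)(0.6672 + 0.4683i) = (0.4718 + 0.3311i)
|10⟩: (-1/√2)(0.5792) = -0.4096
|11⟩: (-1/√2)(0.6672 + 0.4683i) = (-0.4718 - 0.3311i)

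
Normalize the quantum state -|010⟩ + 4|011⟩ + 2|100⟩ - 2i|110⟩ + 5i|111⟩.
-0.1414|010⟩ + 0.5657|011⟩ + 0.2828|100⟩ - 0.2828i|110⟩ + (1/√2)i|111⟩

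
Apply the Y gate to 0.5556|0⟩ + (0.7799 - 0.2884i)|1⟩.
(-0.2884 - 0.7799i)|0⟩ + 0.5556i|1⟩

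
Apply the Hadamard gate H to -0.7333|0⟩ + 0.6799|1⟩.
-0.03776|0⟩ - 0.9993|1⟩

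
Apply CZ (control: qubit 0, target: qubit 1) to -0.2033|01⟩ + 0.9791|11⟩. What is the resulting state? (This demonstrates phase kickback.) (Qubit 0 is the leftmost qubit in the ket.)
-0.2033|01⟩ - 0.9791|11⟩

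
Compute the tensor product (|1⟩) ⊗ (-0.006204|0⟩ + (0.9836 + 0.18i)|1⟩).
-0.006204|10⟩ + (0.9836 + 0.18i)|11⟩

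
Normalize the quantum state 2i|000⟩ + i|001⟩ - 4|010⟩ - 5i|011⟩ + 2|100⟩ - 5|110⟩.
0.2309i|000⟩ + 0.1155i|001⟩ - 0.4619|010⟩ - (1/√3)i|011⟩ + 0.2309|100⟩ - 1/√3|110⟩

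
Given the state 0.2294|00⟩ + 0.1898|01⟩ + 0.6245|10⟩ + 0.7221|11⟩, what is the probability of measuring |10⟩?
0.39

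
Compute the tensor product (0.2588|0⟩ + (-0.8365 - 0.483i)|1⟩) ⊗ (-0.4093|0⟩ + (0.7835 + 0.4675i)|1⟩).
-0.1059|00⟩ + (0.2028 + 0.121i)|01⟩ + (0.3424 + 0.1977i)|10⟩ + (-0.4296 - 0.7695i)|11⟩

amp(|b₁b₂…⟩) = product of the factor amplitudes for bits b₁, b₂, …; only kets whose every factor amplitude is nonzero survive.
|00⟩: (0.2588)(-0.4093) = -0.1059
|01⟩: (0.2588)(0.7835 + 0.4675i) = (0.2028 + 0.121i)
|10⟩: (-0.8365 - 0.483i)(-0.4093) = (0.3424 + 0.1977i)
|11⟩: (-0.8365 - 0.483i)(0.7835 + 0.4675i) = (-0.4296 - 0.7695i)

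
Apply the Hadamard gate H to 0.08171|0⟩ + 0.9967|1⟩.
0.7626|0⟩ - 0.647|1⟩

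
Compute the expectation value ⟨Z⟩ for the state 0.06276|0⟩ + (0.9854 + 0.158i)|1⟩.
-0.992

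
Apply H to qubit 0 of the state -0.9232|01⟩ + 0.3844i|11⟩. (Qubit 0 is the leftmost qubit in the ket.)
(-0.6528 + 0.2718i)|01⟩ + (-0.6528 - 0.2718i)|11⟩

H on qubit 0 mixes each pair of kets that differ only in qubit 0: amplitudes (a, b) of (|…0…⟩, |…1…⟩) become ((a + b)/√2, (a − b)/√2). Kets absent from the input have amplitude 0.
(|01⟩, |11⟩): (a, b) = (-0.9232, 0.3844i) → ((-0.6528 + 0.2718i), (-0.6528 - 0.2718i))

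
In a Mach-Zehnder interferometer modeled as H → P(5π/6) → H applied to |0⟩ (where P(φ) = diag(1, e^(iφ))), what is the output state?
(0.06699 + 0.25i)|0⟩ + (0.933 - 0.25i)|1⟩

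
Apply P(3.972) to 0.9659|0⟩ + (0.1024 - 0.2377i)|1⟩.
0.9659|0⟩ + (-0.2445 + 0.08475i)|1⟩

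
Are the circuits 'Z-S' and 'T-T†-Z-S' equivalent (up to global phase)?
Yes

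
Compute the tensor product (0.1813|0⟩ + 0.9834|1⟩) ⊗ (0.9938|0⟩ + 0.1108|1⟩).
0.1802|00⟩ + 0.02009|01⟩ + 0.9773|10⟩ + 0.109|11⟩

amp(|b₁b₂…⟩) = product of the factor amplitudes for bits b₁, b₂, …; only kets whose every factor amplitude is nonzero survive.
|00⟩: (0.1813)(0.9938) = 0.1802
|01⟩: (0.1813)(0.1108) = 0.02009
|10⟩: (0.9834)(0.9938) = 0.9773
|11⟩: (0.9834)(0.1108) = 0.109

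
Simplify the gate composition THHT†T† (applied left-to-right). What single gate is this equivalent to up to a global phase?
T†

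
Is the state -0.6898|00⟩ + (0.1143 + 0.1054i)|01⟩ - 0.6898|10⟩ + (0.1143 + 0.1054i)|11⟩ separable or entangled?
Separable

Writing the state as a|00⟩ + b|01⟩ + c|10⟩ + d|11⟩, it is a product state iff ad − bc = 0.
Here (a, b, c, d) = (-0.6898, (0.1143 + 0.1054i), -0.6898, (0.1143 + 0.1054i)): ad − bc = (-0.6898)(0.1143 + 0.1054i) − (0.1143 + 0.1054i)(-0.6898) = 0, so the state is separable.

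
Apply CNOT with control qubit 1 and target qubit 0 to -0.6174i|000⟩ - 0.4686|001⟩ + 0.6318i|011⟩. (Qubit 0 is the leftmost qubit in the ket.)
-0.6174i|000⟩ - 0.4686|001⟩ + 0.6318i|111⟩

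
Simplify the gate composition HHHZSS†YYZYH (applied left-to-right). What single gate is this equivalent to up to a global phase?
Y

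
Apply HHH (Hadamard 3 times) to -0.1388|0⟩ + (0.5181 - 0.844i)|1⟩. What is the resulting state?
(0.2682 - 0.5968i)|0⟩ + (-0.4645 + 0.5968i)|1⟩

H² = I, so H^3 = H: a single Hadamard. With (a, b) = (-0.1388, (0.5181 - 0.844i)), H gives ((a + b)/√2, (a − b)/√2) = ((0.2682 - 0.5968i), (-0.4645 + 0.5968i)).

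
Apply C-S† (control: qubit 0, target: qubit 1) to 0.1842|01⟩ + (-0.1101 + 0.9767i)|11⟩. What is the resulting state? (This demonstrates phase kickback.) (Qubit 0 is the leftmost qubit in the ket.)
0.1842|01⟩ + (0.9767 + 0.1101i)|11⟩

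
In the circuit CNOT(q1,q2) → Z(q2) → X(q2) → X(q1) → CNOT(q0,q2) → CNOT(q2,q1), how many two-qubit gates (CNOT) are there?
3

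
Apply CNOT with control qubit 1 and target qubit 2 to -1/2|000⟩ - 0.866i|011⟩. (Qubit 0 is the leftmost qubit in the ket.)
-1/2|000⟩ - 0.866i|010⟩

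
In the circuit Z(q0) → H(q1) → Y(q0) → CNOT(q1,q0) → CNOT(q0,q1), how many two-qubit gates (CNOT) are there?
2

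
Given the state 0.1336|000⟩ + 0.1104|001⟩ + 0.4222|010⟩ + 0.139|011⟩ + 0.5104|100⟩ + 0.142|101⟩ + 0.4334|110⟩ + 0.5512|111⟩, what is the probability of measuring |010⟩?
0.1783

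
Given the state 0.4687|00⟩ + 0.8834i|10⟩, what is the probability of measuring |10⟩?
0.7804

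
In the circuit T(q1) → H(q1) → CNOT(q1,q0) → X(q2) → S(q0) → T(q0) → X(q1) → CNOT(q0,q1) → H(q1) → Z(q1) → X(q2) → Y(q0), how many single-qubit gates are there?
10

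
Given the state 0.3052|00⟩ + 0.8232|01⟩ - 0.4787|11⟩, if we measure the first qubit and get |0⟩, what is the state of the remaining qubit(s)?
0.3476|0⟩ + 0.9376|1⟩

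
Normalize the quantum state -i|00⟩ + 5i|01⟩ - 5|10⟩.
-0.14i|00⟩ + 0.7001i|01⟩ - 0.7001|10⟩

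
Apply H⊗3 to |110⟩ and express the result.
1/√8|000⟩ + 1/√8|001⟩ - 1/√8|010⟩ - 1/√8|011⟩ - 1/√8|100⟩ - 1/√8|101⟩ + 1/√8|110⟩ + 1/√8|111⟩

H⊗3 gives amp(|y⟩) = (1/2√2) Σ_x (−1)^(x·y) amp(|x⟩), where x·y is the number of positions in which both x and y have a 1.
|000⟩: (1)/(2√2) = 1/√8
|001⟩: (1)/(2√2) = 1/√8
|010⟩: (-1)/(2√2) = -1/√8
|011⟩: (-1)/(2√2) = -1/√8
|100⟩: (-1)/(2√2) = -1/√8
|101⟩: (-1)/(2√2) = -1/√8
|110⟩: (1)/(2√2) = 1/√8
|111⟩: (1)/(2√2) = 1/√8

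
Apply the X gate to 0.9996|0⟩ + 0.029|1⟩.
0.029|0⟩ + 0.9996|1⟩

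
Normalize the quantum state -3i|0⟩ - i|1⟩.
-0.9487i|0⟩ - 0.3162i|1⟩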